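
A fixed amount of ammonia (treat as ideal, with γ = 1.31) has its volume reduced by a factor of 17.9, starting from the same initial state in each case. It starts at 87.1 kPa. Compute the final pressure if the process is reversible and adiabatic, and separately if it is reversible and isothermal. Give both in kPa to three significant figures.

adiabatic: 3810 kPa; isothermal: 1560 kPa

Isothermal: P₂ = P₁(V₁/V₂) = 87.1×17.9 = 1559 kPa.
Adiabatic: P₂ = P₁(V₁/V₂)^γ = 87.1×17.9^(1.31) = 3813 kPa.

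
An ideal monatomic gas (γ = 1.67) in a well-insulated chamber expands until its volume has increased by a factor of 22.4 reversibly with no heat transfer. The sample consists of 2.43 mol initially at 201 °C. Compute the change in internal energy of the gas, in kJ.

Adiabatic: T₁V₁^(γ−1) = T₂V₂^(γ−1) ⇒ T₂ = T₁ (V₁/V₂)^(γ−1).
T₁ = 201 °C = 474.1 K.
T₂ = 474.1 × (1/22.4)^(0.67) = 59.05 K.
Q = 0, so ΔU = W_on_gas = nCᵥΔT with Cᵥ = R/(γ−1) = 12.41 J/(mol·K).
ΔU = 2.43 × 12.41 × (59.05 − 474.1) = -12520 J.

ΔU ≈ -12.5 kJ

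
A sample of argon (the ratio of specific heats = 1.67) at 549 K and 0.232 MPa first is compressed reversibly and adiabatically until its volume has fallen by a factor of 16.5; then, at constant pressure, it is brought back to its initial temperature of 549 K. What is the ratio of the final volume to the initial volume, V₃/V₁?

Adiabatic step: V₂/V₁ = 0.06061; T₂ = T₁·16.5^(0.67) = 3592 K.
Isobaric step: V₃/V₂ = T₃/T₂ = 549/3592.
V₃/V₁ = (V₂/V₁)(V₃/V₂) = 0.06061 × (549/3592) = 0.009264.

V₃/V₁ ≈ 0.00926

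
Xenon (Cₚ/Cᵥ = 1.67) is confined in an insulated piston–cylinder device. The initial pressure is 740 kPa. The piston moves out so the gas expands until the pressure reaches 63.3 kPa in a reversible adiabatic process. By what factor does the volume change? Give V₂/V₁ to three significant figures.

V₂/V₁ ≈ 4.36

From PV^γ = const, V₂/V₁ = (P₁/P₂)^(1/γ).
V₂/V₁ = (740/63.3)^(0.599) = 4.359.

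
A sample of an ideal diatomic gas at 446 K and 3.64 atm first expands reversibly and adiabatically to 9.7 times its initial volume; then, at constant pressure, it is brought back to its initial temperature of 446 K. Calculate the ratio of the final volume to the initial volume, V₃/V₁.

For a diatomic ideal gas γ = 7/5.
Adiabatic step: V₂/V₁ = 9.7; T₂ = T₁·(1/9.7)^(2/5) = 179.7 K.
Isobaric step: V₃/V₂ = T₃/T₂ = 446/179.7.
V₃/V₁ = (V₂/V₁)(V₃/V₂) = 9.7 × (446/179.7) = 24.07.

V₃/V₁ ≈ 24.1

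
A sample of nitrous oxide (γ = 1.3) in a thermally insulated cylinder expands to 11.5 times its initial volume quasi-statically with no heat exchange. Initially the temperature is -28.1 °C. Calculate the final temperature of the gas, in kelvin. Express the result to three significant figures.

T₂ ≈ 118 K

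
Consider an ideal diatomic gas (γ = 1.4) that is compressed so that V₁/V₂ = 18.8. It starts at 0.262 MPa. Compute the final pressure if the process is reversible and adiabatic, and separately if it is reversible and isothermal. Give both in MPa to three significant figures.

Isothermal: P₂ = P₁(V₁/V₂) = 0.262×18.8 = 4.926 MPa.
Adiabatic: P₂ = P₁(V₁/V₂)^γ = 0.262×18.8^(1.4) = 15.93 MPa.

adiabatic: 15.9 MPa; isothermal: 4.93 MPa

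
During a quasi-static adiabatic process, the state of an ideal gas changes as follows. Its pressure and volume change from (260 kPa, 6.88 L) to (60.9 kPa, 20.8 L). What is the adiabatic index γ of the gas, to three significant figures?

PV^γ = const ⇒ γ = ln(P₂/P₁) / ln(V₁/V₂).
γ = ln(60.9/260) / ln(6.88/20.8) = 1.312.

γ ≈ 1.31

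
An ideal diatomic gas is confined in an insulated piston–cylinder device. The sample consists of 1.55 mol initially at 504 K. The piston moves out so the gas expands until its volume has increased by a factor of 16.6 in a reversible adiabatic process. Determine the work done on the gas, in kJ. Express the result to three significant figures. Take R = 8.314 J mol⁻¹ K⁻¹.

W ≈ -11.0 kJ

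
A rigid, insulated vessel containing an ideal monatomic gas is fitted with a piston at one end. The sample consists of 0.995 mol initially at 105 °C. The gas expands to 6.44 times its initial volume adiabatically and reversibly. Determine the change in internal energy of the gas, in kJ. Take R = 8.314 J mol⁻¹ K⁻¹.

ΔU ≈ -3.34 kJ

For a reversible adiabat TV^(γ−1) is constant, so T₂ = T₁ (V₁/V₂)^(γ−1).
γ = 5/3 for a monatomic ideal gas, so γ−1 = 2/3.
T₁ = 105 °C = 378.1 K.
T₂ = 378.1 × (1/6.44)^(2/3) = 109.2 K.
Q = 0, so ΔU = W_on_gas = nCᵥΔT with Cᵥ = R/(γ−1) = 12.47 J/(mol·K).
ΔU = 0.995 × 12.47 × (109.2 − 378.1) = -3337 J.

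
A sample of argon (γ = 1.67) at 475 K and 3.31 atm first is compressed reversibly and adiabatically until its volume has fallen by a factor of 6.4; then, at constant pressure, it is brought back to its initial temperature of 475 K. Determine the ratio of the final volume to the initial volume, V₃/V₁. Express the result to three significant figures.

Adiabatic step: V₂/V₁ = 0.1562; T₂ = T₁·6.4^(0.67) = 1648 K.
Isobaric step: V₃/V₂ = T₃/T₂ = 475/1648.
V₃/V₁ = (V₂/V₁)(V₃/V₂) = 0.1562 × (475/1648) = 0.04505.

V₃/V₁ ≈ 0.0450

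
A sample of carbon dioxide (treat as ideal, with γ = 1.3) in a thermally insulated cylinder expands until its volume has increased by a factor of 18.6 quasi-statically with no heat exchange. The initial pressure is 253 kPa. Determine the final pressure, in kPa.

P₂ ≈ 5.66 kPa

Since PV^γ is constant along a reversible adiabat, P₂ = P₁ (V₁/V₂)^γ.
P₂ = 253 × (1/18.6)^(1.3) = 5.659 kPa.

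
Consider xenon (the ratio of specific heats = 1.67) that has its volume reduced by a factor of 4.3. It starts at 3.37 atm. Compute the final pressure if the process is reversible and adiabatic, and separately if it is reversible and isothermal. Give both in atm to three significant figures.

adiabatic: 38.5 atm; isothermal: 14.5 atm

Isothermal: P₂ = P₁(V₁/V₂) = 3.37×4.3 = 14.49 atm.
Adiabatic: P₂ = P₁(V₁/V₂)^γ = 3.37×4.3^(1.67) = 38.51 atm.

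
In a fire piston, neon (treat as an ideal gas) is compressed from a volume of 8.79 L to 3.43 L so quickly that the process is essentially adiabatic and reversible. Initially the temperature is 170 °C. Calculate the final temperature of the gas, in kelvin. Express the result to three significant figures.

T₂ ≈ 830 K

Adiabatic: T₁V₁^(γ−1) = T₂V₂^(γ−1) ⇒ T₂ = T₁ (V₁/V₂)^(γ−1).
For a monatomic ideal gas γ = 5/3, so γ−1 = 2/3.
T₁ = 170 °C = 443.1 K.
T₂ = 443.1 × (8.79/3.43)^(2/3) = 829.9 K.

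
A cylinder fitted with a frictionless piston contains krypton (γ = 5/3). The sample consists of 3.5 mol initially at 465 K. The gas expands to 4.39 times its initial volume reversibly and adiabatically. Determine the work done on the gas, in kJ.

W ≈ -12.7 kJ

For a reversible adiabat TV^(γ−1) is constant, so T₂ = T₁ (V₁/V₂)^(γ−1).
T₂ = 465 × (1/4.39)^(2/3) = 173.4 K.
Q = 0, so ΔU = W_on_gas = nCᵥΔT with Cᵥ = R/(γ−1) = 12.47 J/(mol·K).
ΔU = 3.5 × 12.47 × (173.4 − 465) = -12730 J.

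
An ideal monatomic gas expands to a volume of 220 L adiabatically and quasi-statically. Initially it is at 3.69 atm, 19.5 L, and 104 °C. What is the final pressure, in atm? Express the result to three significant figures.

Adiabatic: P₁V₁^γ = P₂V₂^γ ⇒ P₂ = P₁ (V₁/V₂)^γ.
γ = 5/3 for a monatomic ideal gas.
P₂ = 3.69 × (19.5/220)^(5/3) = 0.06502 atm.

P₂ ≈ 0.0650 atm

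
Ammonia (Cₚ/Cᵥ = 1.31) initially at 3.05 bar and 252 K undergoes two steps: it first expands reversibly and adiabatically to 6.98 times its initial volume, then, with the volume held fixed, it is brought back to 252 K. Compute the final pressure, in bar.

Adiabatic step (PV^γ = const): P₂ = 3.05×(1/6.98)^(1.31) = 0.2392 bar; T₂ = 252×(1/6.98)^(0.31) = 138 K.
Isochoric: P₃ = P₂(T₃/T₂) = 0.2392 × (252/138) = 0.437 bar.

P₃ ≈ 0.437 bar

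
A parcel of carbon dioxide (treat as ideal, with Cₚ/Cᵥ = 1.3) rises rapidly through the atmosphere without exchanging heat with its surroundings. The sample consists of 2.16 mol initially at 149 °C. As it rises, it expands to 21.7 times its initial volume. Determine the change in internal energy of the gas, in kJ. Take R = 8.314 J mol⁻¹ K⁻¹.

ΔU ≈ -15.2 kJ

Adiabatic: T₁V₁^(γ−1) = T₂V₂^(γ−1) ⇒ T₂ = T₁ (V₁/V₂)^(γ−1).
T₁ = 149 °C = 422.1 K.
T₂ = 422.1 × (1/21.7)^(0.3) = 167.7 K.
Q = 0, so ΔU = W_on_gas = nCᵥΔT with Cᵥ = R/(γ−1) = 27.71 J/(mol·K).
ΔU = 2.16 × 27.71 × (167.7 − 422.1) = -15230 J.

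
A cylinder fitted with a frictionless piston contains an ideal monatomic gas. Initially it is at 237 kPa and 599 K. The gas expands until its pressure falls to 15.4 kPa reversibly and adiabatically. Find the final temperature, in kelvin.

T₂ ≈ 201 K

Along an adiabat T P^((1−γ)/γ) is constant, so T₂ = T₁ (P₂/P₁)^((γ−1)/γ).
For a monatomic ideal gas γ = 5/3, so (γ−1)/γ = 2/5.
T₂ = 599 × (15.4/237)^(2/5) = 200.7 K.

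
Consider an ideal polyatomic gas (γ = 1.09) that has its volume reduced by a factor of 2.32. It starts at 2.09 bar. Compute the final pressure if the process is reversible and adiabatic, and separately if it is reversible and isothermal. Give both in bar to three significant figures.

Isothermal: P₂ = P₁(V₁/V₂) = 2.09×2.32 = 4.849 bar.
Adiabatic: P₂ = P₁(V₁/V₂)^γ = 2.09×2.32^(1.09) = 5.23 bar.

adiabatic: 5.23 bar; isothermal: 4.85 bar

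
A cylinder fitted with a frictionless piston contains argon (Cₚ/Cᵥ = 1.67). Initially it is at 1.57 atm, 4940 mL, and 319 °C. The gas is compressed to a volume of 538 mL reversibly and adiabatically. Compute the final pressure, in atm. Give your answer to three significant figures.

P₂ ≈ 63.7 atm

Adiabatic: P₁V₁^γ = P₂V₂^γ ⇒ P₂ = P₁ (V₁/V₂)^γ.
P₂ = 1.57 × (4940/538)^(1.67) = 63.68 atm.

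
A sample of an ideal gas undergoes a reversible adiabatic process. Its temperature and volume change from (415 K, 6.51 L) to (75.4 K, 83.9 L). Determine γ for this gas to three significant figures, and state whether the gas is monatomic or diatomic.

γ ≈ 1.67; monatomic

TV^(γ−1) = const ⇒ γ − 1 = ln(T₂/T₁) / ln(V₁/V₂).
γ = 1 + ln(75.4/415) / ln(6.51/83.9) = 1.667.
γ ≈ 1.67 is close to 5/3, so the gas is monatomic.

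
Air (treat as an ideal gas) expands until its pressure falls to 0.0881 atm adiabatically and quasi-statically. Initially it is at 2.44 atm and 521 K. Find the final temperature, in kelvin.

T₂ ≈ 202 K

Along an adiabat T P^((1−γ)/γ) is constant, so T₂ = T₁ (P₂/P₁)^((γ−1)/γ).
For a diatomic ideal gas γ = 7/5, so (γ−1)/γ = 2/7.
T₂ = 521 × (0.0881/2.44)^(2/7) = 201.7 K.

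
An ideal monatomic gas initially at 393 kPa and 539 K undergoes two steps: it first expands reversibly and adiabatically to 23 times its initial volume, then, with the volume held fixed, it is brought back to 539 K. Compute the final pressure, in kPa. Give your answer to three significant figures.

P₃ ≈ 17.1 kPa

For a monatomic ideal gas γ = 5/3.
Adiabatic step (PV^γ = const): P₂ = 393×(1/23)^(5/3) = 2.113 kPa; T₂ = 539×(1/23)^(2/3) = 66.65 K.
Isochoric: P₃ = P₂(T₃/T₂) = 2.113 × (539/66.65) = 17.09 kPa.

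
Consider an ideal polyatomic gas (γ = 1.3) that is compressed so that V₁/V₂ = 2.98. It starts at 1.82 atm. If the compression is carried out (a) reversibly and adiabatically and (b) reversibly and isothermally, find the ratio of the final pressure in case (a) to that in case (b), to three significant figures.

P_adiabatic / P_isothermal ≈ 1.39

Isothermal: P_b = P₁(V₁/V₂) = 1.82×2.98.
Adiabatic: P_a = P₁(V₁/V₂)^γ = 1.82×2.98^(1.3).
P_a/P_b = (V₁/V₂)^(γ−1) = 2.98^(0.3) = 1.388.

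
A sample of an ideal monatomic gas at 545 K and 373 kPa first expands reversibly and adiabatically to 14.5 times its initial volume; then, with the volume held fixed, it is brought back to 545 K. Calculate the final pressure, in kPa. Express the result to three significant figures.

For a monatomic ideal gas γ = 5/3.
Adiabatic step (PV^γ = const): P₂ = 373×(1/14.5)^(5/3) = 4.326 kPa; T₂ = 545×(1/14.5)^(2/3) = 91.65 K.
Isochoric: P₃ = P₂(T₃/T₂) = 4.326 × (545/91.65) = 25.72 kPa.

P₃ ≈ 25.7 kPa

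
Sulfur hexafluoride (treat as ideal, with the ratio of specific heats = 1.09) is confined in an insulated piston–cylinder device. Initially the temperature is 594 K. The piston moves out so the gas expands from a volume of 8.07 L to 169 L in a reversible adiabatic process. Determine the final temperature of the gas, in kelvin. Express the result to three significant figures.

T₂ ≈ 452 K

Adiabatic: T₁V₁^(γ−1) = T₂V₂^(γ−1) ⇒ T₂ = T₁ (V₁/V₂)^(γ−1).
T₂ = 594 × (8.07/169)^(0.09) = 451.7 K.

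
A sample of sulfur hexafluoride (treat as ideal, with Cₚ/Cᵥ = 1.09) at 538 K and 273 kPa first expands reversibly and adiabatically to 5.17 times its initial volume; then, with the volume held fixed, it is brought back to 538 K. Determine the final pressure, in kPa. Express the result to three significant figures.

P₃ ≈ 52.8 kPa

Adiabatic step (PV^γ = const): P₂ = 273×(1/5.17)^(1.09) = 45.55 kPa; T₂ = 538×(1/5.17)^(0.09) = 464.1 K.
Isochoric: P₃ = P₂(T₃/T₂) = 45.55 × (538/464.1) = 52.8 kPa.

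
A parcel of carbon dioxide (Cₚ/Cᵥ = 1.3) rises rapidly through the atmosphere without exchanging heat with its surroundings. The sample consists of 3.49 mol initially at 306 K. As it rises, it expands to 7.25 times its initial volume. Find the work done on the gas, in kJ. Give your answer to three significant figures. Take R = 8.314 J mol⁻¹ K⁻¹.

W ≈ -13.3 kJ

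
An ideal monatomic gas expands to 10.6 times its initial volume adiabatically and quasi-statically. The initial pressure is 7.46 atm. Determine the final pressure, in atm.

Since PV^γ is constant along a reversible adiabat, P₂ = P₁ (V₁/V₂)^γ.
For a monatomic ideal gas γ = 5/3.
P₂ = 7.46 × (1/10.6)^(5/3) = 0.1458 atm.

P₂ ≈ 0.146 atm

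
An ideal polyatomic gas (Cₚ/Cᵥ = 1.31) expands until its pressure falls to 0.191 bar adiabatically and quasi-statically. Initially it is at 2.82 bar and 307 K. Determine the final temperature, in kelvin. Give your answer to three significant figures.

Along an adiabat T P^((1−γ)/γ) is constant, so T₂ = T₁ (P₂/P₁)^((γ−1)/γ).
T₂ = 307 × (0.191/2.82)^(0.237) = 162.4 K.

T₂ ≈ 162 K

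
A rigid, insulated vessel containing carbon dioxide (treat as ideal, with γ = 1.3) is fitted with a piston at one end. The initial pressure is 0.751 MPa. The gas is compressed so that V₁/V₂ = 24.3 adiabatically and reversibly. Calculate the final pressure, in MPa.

Since PV^γ is constant along a reversible adiabat, P₂ = P₁ (V₁/V₂)^γ.
P₂ = 0.751 × 24.3^(1.3) = 47.53 MPa.

P₂ ≈ 47.5 MPa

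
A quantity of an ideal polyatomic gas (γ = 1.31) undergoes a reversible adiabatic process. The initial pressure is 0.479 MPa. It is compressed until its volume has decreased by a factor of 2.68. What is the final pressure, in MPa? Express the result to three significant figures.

Since PV^γ is constant along a reversible adiabat, P₂ = P₁ (V₁/V₂)^γ.
P₂ = 0.479 × 2.68^(1.31) = 1.743 MPa.

P₂ ≈ 1.74 MPa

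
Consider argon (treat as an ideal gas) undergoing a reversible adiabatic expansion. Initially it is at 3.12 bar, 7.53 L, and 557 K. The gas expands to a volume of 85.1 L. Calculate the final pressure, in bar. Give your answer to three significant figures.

Adiabatic: P₁V₁^γ = P₂V₂^γ ⇒ P₂ = P₁ (V₁/V₂)^γ.
γ = 5/3 for a monatomic ideal gas.
P₂ = 3.12 × (7.53/85.1)^(5/3) = 0.05482 bar.

P₂ ≈ 0.0548 bar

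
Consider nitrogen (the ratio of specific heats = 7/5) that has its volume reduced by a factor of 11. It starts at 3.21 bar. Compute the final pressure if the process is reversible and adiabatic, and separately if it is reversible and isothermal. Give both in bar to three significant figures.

Isothermal: P₂ = P₁(V₁/V₂) = 3.21×11 = 35.31 bar.
Adiabatic: P₂ = P₁(V₁/V₂)^γ = 3.21×11^(7/5) = 92.14 bar.

adiabatic: 92.1 bar; isothermal: 35.3 bar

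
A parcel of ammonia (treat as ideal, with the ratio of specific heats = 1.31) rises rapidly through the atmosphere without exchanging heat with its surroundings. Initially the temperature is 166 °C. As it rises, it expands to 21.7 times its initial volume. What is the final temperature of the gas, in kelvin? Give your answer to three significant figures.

T₂ ≈ 169 K

Adiabatic: T₁V₁^(γ−1) = T₂V₂^(γ−1) ⇒ T₂ = T₁ (V₁/V₂)^(γ−1).
T₁ = 166 °C = 439.1 K.
T₂ = 439.1 × (1/21.7)^(0.31) = 169.2 K.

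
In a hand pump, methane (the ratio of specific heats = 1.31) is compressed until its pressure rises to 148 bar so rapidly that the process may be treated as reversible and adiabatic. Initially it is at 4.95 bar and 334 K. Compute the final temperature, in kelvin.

Adiabatic: T₂/T₁ = (P₂/P₁)^((γ−1)/γ).
T₂ = 334 × (148/4.95)^(0.237) = 746.4 K.

T₂ ≈ 746 K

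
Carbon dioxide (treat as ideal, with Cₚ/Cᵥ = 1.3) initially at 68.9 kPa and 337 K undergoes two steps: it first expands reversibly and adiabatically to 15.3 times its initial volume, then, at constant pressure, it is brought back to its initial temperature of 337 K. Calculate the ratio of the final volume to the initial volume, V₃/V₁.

Adiabatic step: V₂/V₁ = 15.3; T₂ = T₁·(1/15.3)^(0.3) = 148.7 K.
Isobaric step: V₃/V₂ = T₃/T₂ = 337/148.7.
V₃/V₁ = (V₂/V₁)(V₃/V₂) = 15.3 × (337/148.7) = 34.68.

V₃/V₁ ≈ 34.7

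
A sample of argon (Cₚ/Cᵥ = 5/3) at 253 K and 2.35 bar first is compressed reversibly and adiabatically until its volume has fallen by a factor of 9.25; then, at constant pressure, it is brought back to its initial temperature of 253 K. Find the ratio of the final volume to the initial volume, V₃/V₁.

Adiabatic step: V₂/V₁ = 0.1081; T₂ = T₁·9.25^(2/3) = 1115 K.
Isobaric step: V₃/V₂ = T₃/T₂ = 253/1115.
V₃/V₁ = (V₂/V₁)(V₃/V₂) = 0.1081 × (253/1115) = 0.02453.

V₃/V₁ ≈ 0.0245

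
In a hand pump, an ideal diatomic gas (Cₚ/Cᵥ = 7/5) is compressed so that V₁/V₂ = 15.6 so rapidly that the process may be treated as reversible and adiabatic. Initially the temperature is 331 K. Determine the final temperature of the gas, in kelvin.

For a reversible adiabat TV^(γ−1) is constant, so T₂ = T₁ (V₁/V₂)^(γ−1).
T₂ = 331 × 15.6^(2/5) = 993.3 K.

T₂ ≈ 993 K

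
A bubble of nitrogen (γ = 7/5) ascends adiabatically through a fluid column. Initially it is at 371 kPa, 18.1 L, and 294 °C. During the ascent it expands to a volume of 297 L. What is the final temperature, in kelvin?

T₂ ≈ 185 K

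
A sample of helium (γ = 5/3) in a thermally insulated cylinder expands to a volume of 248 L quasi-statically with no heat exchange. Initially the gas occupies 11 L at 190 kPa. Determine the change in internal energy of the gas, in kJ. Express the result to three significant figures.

ΔU ≈ -2.74 kJ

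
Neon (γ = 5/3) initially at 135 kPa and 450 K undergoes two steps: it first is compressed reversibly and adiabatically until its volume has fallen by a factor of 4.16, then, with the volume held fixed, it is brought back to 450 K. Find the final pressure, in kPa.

Adiabatic step (PV^γ = const): P₂ = 135×4.16^(5/3) = 1453 kPa; T₂ = 450×4.16^(2/3) = 1164 K.
Isochoric: P₃ = P₂(T₃/T₂) = 1453 × (450/1164) = 561.6 kPa.

P₃ ≈ 562 kPa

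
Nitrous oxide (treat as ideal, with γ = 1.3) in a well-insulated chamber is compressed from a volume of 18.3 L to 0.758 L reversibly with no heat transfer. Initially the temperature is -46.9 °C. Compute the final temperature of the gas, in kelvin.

T₂ ≈ 588 K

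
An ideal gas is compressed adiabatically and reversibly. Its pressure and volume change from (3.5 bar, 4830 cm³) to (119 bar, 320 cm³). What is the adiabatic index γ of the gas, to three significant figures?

γ ≈ 1.30

PV^γ = const ⇒ γ = ln(P₂/P₁) / ln(V₁/V₂).
γ = ln(119/3.5) / ln(4830/320) = 1.299.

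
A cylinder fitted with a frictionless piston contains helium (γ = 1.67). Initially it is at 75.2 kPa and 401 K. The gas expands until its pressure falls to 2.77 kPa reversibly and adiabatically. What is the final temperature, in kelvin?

Along an adiabat T P^((1−γ)/γ) is constant, so T₂ = T₁ (P₂/P₁)^((γ−1)/γ).
T₂ = 401 × (2.77/75.2)^(0.401) = 106.6 K.

T₂ ≈ 107 K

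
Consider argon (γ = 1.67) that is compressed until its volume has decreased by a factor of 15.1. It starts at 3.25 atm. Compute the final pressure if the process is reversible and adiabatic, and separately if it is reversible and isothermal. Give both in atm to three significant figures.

Isothermal: P₂ = P₁(V₁/V₂) = 3.25×15.1 = 49.07 atm.
Adiabatic: P₂ = P₁(V₁/V₂)^γ = 3.25×15.1^(1.67) = 302.5 atm.

adiabatic: 303 atm; isothermal: 49.1 atm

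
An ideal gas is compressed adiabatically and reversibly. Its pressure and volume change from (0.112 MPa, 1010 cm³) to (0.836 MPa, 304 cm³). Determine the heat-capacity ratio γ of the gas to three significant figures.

PV^γ = const ⇒ γ = ln(P₂/P₁) / ln(V₁/V₂).
γ = ln(0.836/0.112) / ln(1010/304) = 1.674.

γ ≈ 1.67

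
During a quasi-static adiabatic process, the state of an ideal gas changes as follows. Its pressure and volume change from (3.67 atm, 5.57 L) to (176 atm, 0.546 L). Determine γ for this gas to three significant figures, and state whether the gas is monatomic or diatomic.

PV^γ = const ⇒ γ = ln(P₂/P₁) / ln(V₁/V₂).
γ = ln(176/3.67) / ln(5.57/0.546) = 1.666.
γ ≈ 1.67 is close to 5/3, so the gas is monatomic.

γ ≈ 1.67; monatomic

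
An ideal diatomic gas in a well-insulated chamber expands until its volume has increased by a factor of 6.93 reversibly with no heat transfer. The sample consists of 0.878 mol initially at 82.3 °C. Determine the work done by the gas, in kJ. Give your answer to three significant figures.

Adiabatic: T₁V₁^(γ−1) = T₂V₂^(γ−1) ⇒ T₂ = T₁ (V₁/V₂)^(γ−1).
γ = 7/5 for a diatomic ideal gas, so γ−1 = 2/5.
T₁ = 82.3 °C = 355.4 K.
T₂ = 355.4 × (1/6.93)^(2/5) = 163.9 K.
Q = 0, so ΔU = W_on_gas = nCᵥΔT with Cᵥ = R/(γ−1) = 20.79 J/(mol·K).
ΔU = 0.878 × 20.79 × (163.9 − 355.4) = -3496 J.
Work done by the gas = −ΔU = 3496 J.

W ≈ 3.50 kJ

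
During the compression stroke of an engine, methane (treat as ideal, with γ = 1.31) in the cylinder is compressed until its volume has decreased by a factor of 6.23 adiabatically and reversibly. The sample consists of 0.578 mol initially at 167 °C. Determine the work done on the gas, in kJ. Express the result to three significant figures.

For a reversible adiabat TV^(γ−1) is constant, so T₂ = T₁ (V₁/V₂)^(γ−1).
T₁ = 167 °C = 440.1 K.
T₂ = 440.1 × 6.23^(0.31) = 776.1 K.
Q = 0, so ΔU = W_on_gas = nCᵥΔT with Cᵥ = R/(γ−1) = 26.82 J/(mol·K).
ΔU = 0.578 × 26.82 × (776.1 − 440.1) = 5207 J.

W ≈ 5.21 kJ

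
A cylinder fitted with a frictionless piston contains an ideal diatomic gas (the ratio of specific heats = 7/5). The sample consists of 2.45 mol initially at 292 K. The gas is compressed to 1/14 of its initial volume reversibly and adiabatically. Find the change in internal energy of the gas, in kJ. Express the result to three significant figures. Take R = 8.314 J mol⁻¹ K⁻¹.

ΔU ≈ 27.9 kJ

For a reversible adiabat TV^(γ−1) is constant, so T₂ = T₁ (V₁/V₂)^(γ−1).
T₂ = 292 × 14^(2/5) = 839.1 K.
Q = 0, so ΔU = W_on_gas = nCᵥΔT with Cᵥ = R/(γ−1) = 20.79 J/(mol·K).
ΔU = 2.45 × 20.79 × (839.1 − 292) = 27860 J.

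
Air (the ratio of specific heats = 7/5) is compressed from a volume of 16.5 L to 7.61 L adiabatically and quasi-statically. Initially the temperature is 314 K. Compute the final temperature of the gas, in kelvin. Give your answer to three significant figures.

T₂ ≈ 428 K

Adiabatic: T₁V₁^(γ−1) = T₂V₂^(γ−1) ⇒ T₂ = T₁ (V₁/V₂)^(γ−1).
T₂ = 314 × (16.5/7.61)^(2/5) = 427.9 K.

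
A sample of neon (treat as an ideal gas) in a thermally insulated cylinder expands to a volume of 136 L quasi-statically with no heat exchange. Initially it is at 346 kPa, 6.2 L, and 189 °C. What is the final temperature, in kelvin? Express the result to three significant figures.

Adiabatic: T₁V₁^(γ−1) = T₂V₂^(γ−1) ⇒ T₂ = T₁ (V₁/V₂)^(γ−1).
γ = 5/3 for a monatomic ideal gas.
T₁ = 189 °C = 462.1 K.
T₂ = 462.1 × (6.2/136)^(2/3) = 58.98 K.

T₂ ≈ 59.0 K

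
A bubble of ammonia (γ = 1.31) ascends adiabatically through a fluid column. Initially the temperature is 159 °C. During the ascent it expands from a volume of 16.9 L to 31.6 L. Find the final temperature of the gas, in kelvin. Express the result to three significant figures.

T₂ ≈ 356 K

For a reversible adiabat TV^(γ−1) is constant, so T₂ = T₁ (V₁/V₂)^(γ−1).
T₁ = 159 °C = 432.1 K.
T₂ = 432.1 × (16.9/31.6)^(0.31) = 355.9 K.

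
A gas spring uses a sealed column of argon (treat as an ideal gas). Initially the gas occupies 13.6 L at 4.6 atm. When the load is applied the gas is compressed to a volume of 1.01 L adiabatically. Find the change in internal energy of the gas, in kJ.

γ = 5/3 for a monatomic ideal gas.
P₂ = P₁(V₁/V₂)^γ = 4.6×(13.6/1.01)^(5/3) = 350.6 atm.
For a reversible adiabat, W_by_gas = (P₁V₁ − P₂V₂)/(γ−1).
W_by = (466100×0.0136 − 3.552×10^7×0.00101) / (2/3) = -44310 J.
Q = 0 ⇒ ΔU = −W_by = 44310 J.

ΔU ≈ 44.3 kJ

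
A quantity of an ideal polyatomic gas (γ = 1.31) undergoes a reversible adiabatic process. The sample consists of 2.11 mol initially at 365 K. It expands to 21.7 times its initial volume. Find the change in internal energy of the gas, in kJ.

ΔU ≈ -12.7 kJ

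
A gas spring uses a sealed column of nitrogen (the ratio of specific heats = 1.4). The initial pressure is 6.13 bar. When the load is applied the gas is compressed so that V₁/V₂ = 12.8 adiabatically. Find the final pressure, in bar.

P₂ ≈ 218 bar

Since PV^γ is constant along a reversible adiabat, P₂ = P₁ (V₁/V₂)^γ.
P₂ = 6.13 × 12.8^(1.4) = 217.5 bar.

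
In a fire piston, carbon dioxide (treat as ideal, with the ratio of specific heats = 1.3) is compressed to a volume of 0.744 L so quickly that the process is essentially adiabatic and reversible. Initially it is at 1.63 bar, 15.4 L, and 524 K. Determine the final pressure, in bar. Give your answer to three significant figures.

Adiabatic: P₁V₁^γ = P₂V₂^γ ⇒ P₂ = P₁ (V₁/V₂)^γ.
P₂ = 1.63 × (15.4/0.744)^(1.3) = 83.74 bar.

P₂ ≈ 83.7 bar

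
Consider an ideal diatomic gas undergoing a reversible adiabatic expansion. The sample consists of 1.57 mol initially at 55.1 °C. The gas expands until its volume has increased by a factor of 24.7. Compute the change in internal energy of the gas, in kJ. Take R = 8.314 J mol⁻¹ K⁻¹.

ΔU ≈ -7.74 kJ

For a reversible adiabat TV^(γ−1) is constant, so T₂ = T₁ (V₁/V₂)^(γ−1).
γ = 7/5 for a diatomic ideal gas, so γ−1 = 2/5.
T₁ = 55.1 °C = 328.2 K.
T₂ = 328.2 × (1/24.7)^(2/5) = 91.02 K.
Q = 0, so ΔU = W_on_gas = nCᵥΔT with Cᵥ = R/(γ−1) = 20.79 J/(mol·K).
ΔU = 1.57 × 20.79 × (91.02 − 328.2) = -7741 J.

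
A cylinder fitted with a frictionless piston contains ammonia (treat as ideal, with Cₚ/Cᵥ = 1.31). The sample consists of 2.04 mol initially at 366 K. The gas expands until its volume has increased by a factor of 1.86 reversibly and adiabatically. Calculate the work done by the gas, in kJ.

W ≈ 3.50 kJ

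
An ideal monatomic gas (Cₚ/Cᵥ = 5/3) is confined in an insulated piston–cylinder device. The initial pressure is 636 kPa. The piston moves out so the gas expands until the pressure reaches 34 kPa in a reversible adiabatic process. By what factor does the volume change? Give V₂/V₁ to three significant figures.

V₂/V₁ ≈ 5.80

From PV^γ = const, V₂/V₁ = (P₁/P₂)^(1/γ).
V₂/V₁ = (636/34)^(3/5) = 5.797.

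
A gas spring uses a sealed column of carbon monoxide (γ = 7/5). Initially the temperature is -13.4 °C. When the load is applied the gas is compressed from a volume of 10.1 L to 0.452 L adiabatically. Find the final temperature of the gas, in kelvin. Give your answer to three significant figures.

Adiabatic: T₁V₁^(γ−1) = T₂V₂^(γ−1) ⇒ T₂ = T₁ (V₁/V₂)^(γ−1).
T₁ = -13.4 °C = 259.8 K.
T₂ = 259.8 × (10.1/0.452)^(2/5) = 900 K.

T₂ ≈ 900 K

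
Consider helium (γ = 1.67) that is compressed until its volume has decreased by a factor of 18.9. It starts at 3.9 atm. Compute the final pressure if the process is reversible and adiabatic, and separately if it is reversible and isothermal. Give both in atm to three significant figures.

Isothermal: P₂ = P₁(V₁/V₂) = 3.9×18.9 = 73.71 atm.
Adiabatic: P₂ = P₁(V₁/V₂)^γ = 3.9×18.9^(1.67) = 528.1 atm.

adiabatic: 528 atm; isothermal: 73.7 atm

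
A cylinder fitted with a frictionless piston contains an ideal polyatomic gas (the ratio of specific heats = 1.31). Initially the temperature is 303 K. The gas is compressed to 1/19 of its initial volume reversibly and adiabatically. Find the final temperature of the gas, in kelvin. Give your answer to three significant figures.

T₂ ≈ 755 K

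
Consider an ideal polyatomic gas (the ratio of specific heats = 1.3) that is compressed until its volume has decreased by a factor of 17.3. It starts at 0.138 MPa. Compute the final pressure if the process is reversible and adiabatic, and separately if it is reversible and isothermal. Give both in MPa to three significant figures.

adiabatic: 5.61 MPa; isothermal: 2.39 MPa

Isothermal: P₂ = P₁(V₁/V₂) = 0.138×17.3 = 2.387 MPa.
Adiabatic: P₂ = P₁(V₁/V₂)^γ = 0.138×17.3^(1.3) = 5.615 MPa.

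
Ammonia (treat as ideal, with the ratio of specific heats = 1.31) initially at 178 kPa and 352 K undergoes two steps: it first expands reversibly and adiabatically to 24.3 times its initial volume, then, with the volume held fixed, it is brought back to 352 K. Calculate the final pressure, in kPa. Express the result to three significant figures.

Adiabatic step (PV^γ = const): P₂ = 178×(1/24.3)^(1.31) = 2.724 kPa; T₂ = 352×(1/24.3)^(0.31) = 130.9 K.
Isochoric: P₃ = P₂(T₃/T₂) = 2.724 × (352/130.9) = 7.325 kPa.

P₃ ≈ 7.33 kPa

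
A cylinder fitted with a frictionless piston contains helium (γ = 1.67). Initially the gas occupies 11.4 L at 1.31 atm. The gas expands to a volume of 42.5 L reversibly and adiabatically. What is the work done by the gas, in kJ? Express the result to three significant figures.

W ≈ 1.32 kJ

P₂ = P₁(V₁/V₂)^γ = 1.31×(11.4/42.5)^(1.67) = 0.1455 atm.
For a reversible adiabat, W_by_gas = (P₁V₁ − P₂V₂)/(γ−1).
W_by = (132700×0.0114 − 14740×0.0425) / (0.67) = 1323 J.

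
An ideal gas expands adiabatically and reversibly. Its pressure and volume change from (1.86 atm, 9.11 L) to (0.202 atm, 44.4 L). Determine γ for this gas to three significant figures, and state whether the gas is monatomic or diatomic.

γ ≈ 1.40; diatomic

PV^γ = const ⇒ γ = ln(P₂/P₁) / ln(V₁/V₂).
γ = ln(0.202/1.86) / ln(9.11/44.4) = 1.402.
γ ≈ 1.40 is close to 7/5, so the gas is diatomic.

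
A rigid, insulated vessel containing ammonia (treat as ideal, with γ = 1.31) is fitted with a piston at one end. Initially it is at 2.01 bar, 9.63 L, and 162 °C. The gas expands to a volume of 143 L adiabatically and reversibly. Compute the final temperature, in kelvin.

T₂ ≈ 189 K

For a reversible adiabat TV^(γ−1) is constant, so T₂ = T₁ (V₁/V₂)^(γ−1).
T₁ = 162 °C = 435.1 K.
T₂ = 435.1 × (9.63/143)^(0.31) = 188.5 K.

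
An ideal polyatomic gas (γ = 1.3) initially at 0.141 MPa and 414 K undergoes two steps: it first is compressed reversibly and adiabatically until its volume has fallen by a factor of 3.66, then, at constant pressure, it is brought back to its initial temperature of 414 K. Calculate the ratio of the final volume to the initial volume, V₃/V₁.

V₃/V₁ ≈ 0.185

Adiabatic step: V₂/V₁ = 0.2732; T₂ = T₁·3.66^(0.3) = 611 K.
Isobaric step: V₃/V₂ = T₃/T₂ = 414/611.
V₃/V₁ = (V₂/V₁)(V₃/V₂) = 0.2732 × (414/611) = 0.1851.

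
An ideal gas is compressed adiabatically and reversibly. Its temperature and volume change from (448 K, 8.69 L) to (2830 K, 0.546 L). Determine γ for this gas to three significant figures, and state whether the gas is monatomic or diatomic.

TV^(γ−1) = const ⇒ γ − 1 = ln(T₂/T₁) / ln(V₁/V₂).
γ = 1 + ln(2830/448) / ln(8.69/0.546) = 1.666.
γ ≈ 1.67 is close to 5/3, so the gas is monatomic.

γ ≈ 1.67; monatomic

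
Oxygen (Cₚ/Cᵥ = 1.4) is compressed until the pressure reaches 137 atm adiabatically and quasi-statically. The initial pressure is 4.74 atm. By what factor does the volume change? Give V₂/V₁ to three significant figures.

V₂/V₁ ≈ 0.0905

From PV^γ = const, V₂/V₁ = (P₁/P₂)^(1/γ).
V₂/V₁ = (4.74/137)^(0.714) = 0.09046.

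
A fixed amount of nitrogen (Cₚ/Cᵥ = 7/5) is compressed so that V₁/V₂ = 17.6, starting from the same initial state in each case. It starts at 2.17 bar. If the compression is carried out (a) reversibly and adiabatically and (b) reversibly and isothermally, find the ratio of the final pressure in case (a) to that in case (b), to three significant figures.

Isothermal: P_b = P₁(V₁/V₂) = 2.17×17.6.
Adiabatic: P_a = P₁(V₁/V₂)^γ = 2.17×17.6^(7/5).
P_a/P_b = (V₁/V₂)^(γ−1) = 17.6^(2/5) = 3.149.

P_adiabatic / P_isothermal ≈ 3.15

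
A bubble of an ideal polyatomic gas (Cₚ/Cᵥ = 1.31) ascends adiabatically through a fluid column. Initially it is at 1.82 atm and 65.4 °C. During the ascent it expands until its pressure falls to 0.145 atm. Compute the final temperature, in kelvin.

T₂ ≈ 186 K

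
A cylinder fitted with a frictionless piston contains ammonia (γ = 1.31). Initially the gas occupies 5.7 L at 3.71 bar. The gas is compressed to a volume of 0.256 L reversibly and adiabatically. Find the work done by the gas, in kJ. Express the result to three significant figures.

P₂ = P₁(V₁/V₂)^γ = 3.71×(5.7/0.256)^(1.31) = 216.2 bar.
For a reversible adiabat, W_by_gas = (P₁V₁ − P₂V₂)/(γ−1).
W_by = (371000×0.0057 − 2.162×10^7×0.000256) / (0.31) = -11030 J.

W ≈ -11.0 kJ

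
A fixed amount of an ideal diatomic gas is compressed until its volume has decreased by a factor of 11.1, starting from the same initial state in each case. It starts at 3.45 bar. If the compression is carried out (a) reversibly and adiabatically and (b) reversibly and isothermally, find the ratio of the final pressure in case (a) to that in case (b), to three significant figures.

P_adiabatic / P_isothermal ≈ 2.62

For a diatomic ideal gas γ = 7/5.
Isothermal: P_b = P₁(V₁/V₂) = 3.45×11.1.
Adiabatic: P_a = P₁(V₁/V₂)^γ = 3.45×11.1^(7/5).
P_a/P_b = (V₁/V₂)^(γ−1) = 11.1^(2/5) = 2.619.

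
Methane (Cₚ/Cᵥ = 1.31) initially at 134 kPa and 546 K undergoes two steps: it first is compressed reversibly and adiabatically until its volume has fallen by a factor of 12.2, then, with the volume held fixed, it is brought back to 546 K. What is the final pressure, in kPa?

P₃ ≈ 1630 kPa

Adiabatic step (PV^γ = const): P₂ = 134×12.2^(1.31) = 3550 kPa; T₂ = 546×12.2^(0.31) = 1186 K.
Isochoric: P₃ = P₂(T₃/T₂) = 3550 × (546/1186) = 1635 kPa.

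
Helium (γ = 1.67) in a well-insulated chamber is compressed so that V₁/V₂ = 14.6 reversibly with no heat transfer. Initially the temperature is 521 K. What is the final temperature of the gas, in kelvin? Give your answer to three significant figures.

T₂ ≈ 3140 K

Adiabatic: T₁V₁^(γ−1) = T₂V₂^(γ−1) ⇒ T₂ = T₁ (V₁/V₂)^(γ−1).
T₂ = 521 × 14.6^(0.67) = 3140 K.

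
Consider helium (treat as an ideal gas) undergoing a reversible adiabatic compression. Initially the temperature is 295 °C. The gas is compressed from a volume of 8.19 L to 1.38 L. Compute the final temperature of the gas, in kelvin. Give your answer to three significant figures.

T₂ ≈ 1860 K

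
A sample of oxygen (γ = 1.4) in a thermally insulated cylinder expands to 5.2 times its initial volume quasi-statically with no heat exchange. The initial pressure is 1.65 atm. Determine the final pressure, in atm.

P₂ ≈ 0.164 atm

Adiabatic: P₁V₁^γ = P₂V₂^γ ⇒ P₂ = P₁ (V₁/V₂)^γ.
P₂ = 1.65 × (1/5.2)^(1.4) = 0.1641 atm.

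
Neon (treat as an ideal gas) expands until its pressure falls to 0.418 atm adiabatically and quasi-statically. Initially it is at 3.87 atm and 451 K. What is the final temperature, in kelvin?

Adiabatic: T₂/T₁ = (P₂/P₁)^((γ−1)/γ).
For a monatomic ideal gas γ = 5/3, so (γ−1)/γ = 2/5.
T₂ = 451 × (0.418/3.87)^(2/5) = 185.2 K.

T₂ ≈ 185 K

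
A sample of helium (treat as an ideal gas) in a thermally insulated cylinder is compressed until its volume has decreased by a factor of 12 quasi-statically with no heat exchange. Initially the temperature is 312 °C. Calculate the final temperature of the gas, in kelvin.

T₂ ≈ 3070 K

For a reversible adiabat TV^(γ−1) is constant, so T₂ = T₁ (V₁/V₂)^(γ−1).
For a monatomic ideal gas γ = 5/3, so γ−1 = 2/3.
T₁ = 312 °C = 585.1 K.
T₂ = 585.1 × 12^(2/3) = 3067 K.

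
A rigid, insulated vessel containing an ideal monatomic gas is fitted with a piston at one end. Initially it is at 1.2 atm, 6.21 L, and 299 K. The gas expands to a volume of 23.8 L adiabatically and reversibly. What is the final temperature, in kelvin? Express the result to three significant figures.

T₂ ≈ 122 K

For a reversible adiabat TV^(γ−1) is constant, so T₂ = T₁ (V₁/V₂)^(γ−1).
γ = 5/3 for a monatomic ideal gas.
T₂ = 299 × (6.21/23.8)^(2/3) = 122.1 K.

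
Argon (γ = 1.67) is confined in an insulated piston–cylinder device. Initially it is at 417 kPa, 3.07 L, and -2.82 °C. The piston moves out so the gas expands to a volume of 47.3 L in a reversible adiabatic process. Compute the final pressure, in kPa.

P₂ ≈ 4.33 kPa

Adiabatic: P₁V₁^γ = P₂V₂^γ ⇒ P₂ = P₁ (V₁/V₂)^γ.
P₂ = 417 × (3.07/47.3)^(1.67) = 4.332 kPa.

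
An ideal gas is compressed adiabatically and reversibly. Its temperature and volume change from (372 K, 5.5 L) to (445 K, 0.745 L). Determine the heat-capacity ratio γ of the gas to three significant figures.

TV^(γ−1) = const ⇒ γ − 1 = ln(T₂/T₁) / ln(V₁/V₂).
γ = 1 + ln(445/372) / ln(5.5/0.745) = 1.09.

γ ≈ 1.09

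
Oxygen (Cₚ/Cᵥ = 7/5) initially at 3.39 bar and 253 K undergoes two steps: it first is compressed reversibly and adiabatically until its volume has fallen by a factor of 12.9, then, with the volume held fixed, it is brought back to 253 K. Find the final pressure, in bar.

Adiabatic step (PV^γ = const): P₂ = 3.39×12.9^(7/5) = 121.6 bar; T₂ = 253×12.9^(2/5) = 703.6 K.
Isochoric: P₃ = P₂(T₃/T₂) = 121.6 × (253/703.6) = 43.73 bar.

P₃ ≈ 43.7 bar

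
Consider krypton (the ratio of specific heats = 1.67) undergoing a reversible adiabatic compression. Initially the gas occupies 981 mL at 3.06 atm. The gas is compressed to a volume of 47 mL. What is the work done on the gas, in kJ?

W ≈ 3.02 kJ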